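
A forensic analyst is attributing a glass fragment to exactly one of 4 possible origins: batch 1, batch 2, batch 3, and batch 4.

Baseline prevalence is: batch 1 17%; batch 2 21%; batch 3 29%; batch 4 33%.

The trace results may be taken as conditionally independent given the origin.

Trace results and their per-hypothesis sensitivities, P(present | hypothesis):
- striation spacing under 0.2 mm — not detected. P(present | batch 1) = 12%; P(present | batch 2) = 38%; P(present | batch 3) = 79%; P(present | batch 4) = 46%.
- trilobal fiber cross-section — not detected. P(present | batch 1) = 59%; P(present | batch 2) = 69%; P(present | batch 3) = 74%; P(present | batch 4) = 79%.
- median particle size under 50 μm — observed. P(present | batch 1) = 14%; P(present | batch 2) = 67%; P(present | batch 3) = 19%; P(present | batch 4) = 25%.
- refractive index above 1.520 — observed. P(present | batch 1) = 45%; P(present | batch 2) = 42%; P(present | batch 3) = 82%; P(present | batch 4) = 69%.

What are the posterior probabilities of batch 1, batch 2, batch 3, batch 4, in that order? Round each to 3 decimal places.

0.160, 0.470, 0.102, 0.267

For each hypothesis, the unnormalized posterior weight is prior × product of the trace result likelihoods (using 1 − P(present | H) for each absent trace result):
  batch 1: 0.17 × (1 − 0.12) × (1 − 0.59) × 0.14 × 0.45 = 0.0038642
  batch 2: 0.21 × (1 − 0.38) × (1 − 0.69) × 0.67 × 0.42 = 0.011358
  batch 3: 0.29 × (1 − 0.79) × (1 − 0.74) × 0.19 × 0.82 = 0.0024669
  batch 4: 0.33 × (1 − 0.46) × (1 − 0.79) × 0.25 × 0.69 = 0.0064553
Marginal likelihood of the evidence = 0.024144.
P(batch 1 | evidence) = 0.0038642 / 0.024144 ≈ 0.160
P(batch 2 | evidence) = 0.011358 / 0.024144 ≈ 0.470
P(batch 3 | evidence) = 0.0024669 / 0.024144 ≈ 0.102
P(batch 4 | evidence) = 0.0064553 / 0.024144 ≈ 0.267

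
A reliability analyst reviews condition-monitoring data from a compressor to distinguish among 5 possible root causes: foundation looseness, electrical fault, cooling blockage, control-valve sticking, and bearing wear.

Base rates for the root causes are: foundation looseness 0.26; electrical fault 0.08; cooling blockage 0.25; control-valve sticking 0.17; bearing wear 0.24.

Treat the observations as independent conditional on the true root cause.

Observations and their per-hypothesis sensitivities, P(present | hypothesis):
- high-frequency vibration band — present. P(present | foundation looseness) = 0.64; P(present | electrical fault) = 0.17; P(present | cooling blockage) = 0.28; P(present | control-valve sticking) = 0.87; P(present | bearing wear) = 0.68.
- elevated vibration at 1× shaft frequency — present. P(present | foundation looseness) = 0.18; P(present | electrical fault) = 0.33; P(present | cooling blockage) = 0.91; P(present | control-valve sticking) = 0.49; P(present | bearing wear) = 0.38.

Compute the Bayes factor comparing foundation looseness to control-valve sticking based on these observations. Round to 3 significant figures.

Joint likelihood of the evidence pattern under each hypothesis:
  foundation looseness: 0.64 × 0.18 = 0.1152
  control-valve sticking: 0.87 × 0.49 = 0.4263
Bayes factor = 0.1152 / 0.4263 ≈ 0.270

0.270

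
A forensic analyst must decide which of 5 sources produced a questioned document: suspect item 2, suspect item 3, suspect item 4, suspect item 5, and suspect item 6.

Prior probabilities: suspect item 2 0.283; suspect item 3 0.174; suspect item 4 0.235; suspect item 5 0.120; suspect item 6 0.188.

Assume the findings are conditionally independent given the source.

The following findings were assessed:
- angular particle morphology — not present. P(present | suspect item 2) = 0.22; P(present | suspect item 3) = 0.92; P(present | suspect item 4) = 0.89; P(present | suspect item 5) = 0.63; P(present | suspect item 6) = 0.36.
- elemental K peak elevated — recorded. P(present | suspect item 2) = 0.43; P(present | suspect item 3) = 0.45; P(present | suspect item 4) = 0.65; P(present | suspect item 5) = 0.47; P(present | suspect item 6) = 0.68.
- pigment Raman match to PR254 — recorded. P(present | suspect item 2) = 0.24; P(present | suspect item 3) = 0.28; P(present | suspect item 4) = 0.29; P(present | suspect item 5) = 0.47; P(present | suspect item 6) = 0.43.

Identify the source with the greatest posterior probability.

Multiply each prior by the joint likelihood of the evidence pattern (using 1 − P(present | H) for each absent finding):
  suspect item 2: 0.283 × (1 − 0.22) × 0.43 × 0.24 = 0.02278
  suspect item 3: 0.174 × (1 − 0.92) × 0.45 × 0.28 = 0.0017539
  suspect item 4: 0.235 × (1 − 0.89) × 0.65 × 0.29 = 0.0048727
  suspect item 5: 0.120 × (1 − 0.63) × 0.47 × 0.47 = 0.009808
  suspect item 6: 0.188 × (1 − 0.36) × 0.68 × 0.43 = 0.035182
Normalizing constant Z = 0.02278 + 0.0017539 + 0.0048727 + 0.009808 + 0.035182 = 0.074397.
P(suspect item 2 | evidence) ≈ 0.02278 / 0.074397 ≈ 0.306
P(suspect item 3 | evidence) ≈ 0.0017539 / 0.074397 ≈ 0.024
P(suspect item 4 | evidence) ≈ 0.0048727 / 0.074397 ≈ 0.065
P(suspect item 5 | evidence) ≈ 0.009808 / 0.074397 ≈ 0.132
P(suspect item 6 | evidence) ≈ 0.035182 / 0.074397 ≈ 0.473
The largest is 0.473, so suspect item 6 is most probable.

suspect item 6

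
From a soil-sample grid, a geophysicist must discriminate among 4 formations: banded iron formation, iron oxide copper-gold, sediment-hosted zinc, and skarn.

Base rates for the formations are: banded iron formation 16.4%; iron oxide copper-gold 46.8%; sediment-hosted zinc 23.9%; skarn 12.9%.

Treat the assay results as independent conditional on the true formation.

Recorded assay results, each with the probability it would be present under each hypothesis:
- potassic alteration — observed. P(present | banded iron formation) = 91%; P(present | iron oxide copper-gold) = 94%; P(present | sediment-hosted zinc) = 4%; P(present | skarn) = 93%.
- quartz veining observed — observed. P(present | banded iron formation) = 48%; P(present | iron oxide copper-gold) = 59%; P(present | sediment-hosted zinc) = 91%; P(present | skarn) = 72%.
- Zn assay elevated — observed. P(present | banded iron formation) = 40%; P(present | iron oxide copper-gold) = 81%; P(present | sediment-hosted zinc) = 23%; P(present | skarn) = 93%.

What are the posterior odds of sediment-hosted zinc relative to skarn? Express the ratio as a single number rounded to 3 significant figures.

0.0249

The normalizing constant cancels in an odds ratio, so compute prior × likelihood for the two hypotheses only:
  sediment-hosted zinc: 0.239 × 0.04 × 0.91 × 0.23 = 0.0020009
  skarn: 0.129 × 0.93 × 0.72 × 0.93 = 0.080332
Odds(sediment-hosted zinc : skarn) = 0.0020009 / 0.080332 ≈ 0.0249.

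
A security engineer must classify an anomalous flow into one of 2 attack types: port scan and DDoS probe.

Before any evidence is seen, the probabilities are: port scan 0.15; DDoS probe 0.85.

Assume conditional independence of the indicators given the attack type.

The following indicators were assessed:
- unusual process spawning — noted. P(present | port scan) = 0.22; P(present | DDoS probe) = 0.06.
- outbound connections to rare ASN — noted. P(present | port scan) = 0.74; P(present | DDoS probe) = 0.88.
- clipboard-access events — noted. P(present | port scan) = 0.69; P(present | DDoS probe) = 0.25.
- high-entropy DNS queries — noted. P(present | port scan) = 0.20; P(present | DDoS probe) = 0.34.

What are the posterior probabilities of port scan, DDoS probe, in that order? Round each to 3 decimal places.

0.469, 0.531

Multiply each prior by the joint likelihood of the indicator pattern:
  port scan: 0.15 × 0.22 × 0.74 × 0.69 × 0.20 = 0.00337
  DDoS probe: 0.85 × 0.06 × 0.88 × 0.25 × 0.34 = 0.0038148
The unnormalized weights sum to 0.0071848.
P(port scan | evidence) = 0.00337 / 0.0071848 ≈ 0.469
P(DDoS probe | evidence) = 0.0038148 / 0.0071848 ≈ 0.531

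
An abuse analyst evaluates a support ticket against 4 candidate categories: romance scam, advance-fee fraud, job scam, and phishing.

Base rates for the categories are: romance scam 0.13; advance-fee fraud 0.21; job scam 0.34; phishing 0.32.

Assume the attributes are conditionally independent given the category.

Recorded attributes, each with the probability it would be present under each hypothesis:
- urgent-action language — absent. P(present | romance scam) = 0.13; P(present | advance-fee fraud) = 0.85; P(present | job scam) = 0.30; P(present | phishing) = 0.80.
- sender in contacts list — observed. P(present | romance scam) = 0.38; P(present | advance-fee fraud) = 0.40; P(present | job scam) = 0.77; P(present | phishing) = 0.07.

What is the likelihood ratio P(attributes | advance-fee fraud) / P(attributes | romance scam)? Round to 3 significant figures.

0.181

The Bayes factor is the ratio of the joint likelihoods of the attribute pattern under the two hypotheses (using 1 − P(present | H) for each absent attribute).
  advance-fee fraud: (1 − 0.85) × 0.40 = 0.06
  romance scam: (1 − 0.13) × 0.38 = 0.3306
Bayes factor = 0.06 / 0.3306 ≈ 0.181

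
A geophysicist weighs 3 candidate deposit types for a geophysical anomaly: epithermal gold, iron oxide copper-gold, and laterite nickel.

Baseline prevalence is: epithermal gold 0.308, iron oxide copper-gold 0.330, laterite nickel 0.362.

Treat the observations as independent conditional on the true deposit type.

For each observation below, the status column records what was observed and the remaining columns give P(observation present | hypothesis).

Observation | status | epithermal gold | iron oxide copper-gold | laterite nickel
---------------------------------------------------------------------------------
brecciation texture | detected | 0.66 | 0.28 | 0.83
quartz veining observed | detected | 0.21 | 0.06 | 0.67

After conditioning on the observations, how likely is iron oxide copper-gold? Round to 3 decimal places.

By Bayes' rule with conditional independence, the unnormalized weight for each hypothesis is prior × ∏ likelihoods:
  epithermal gold: 0.308 × 0.66 × 0.21 = 0.042689
  iron oxide copper-gold: 0.330 × 0.28 × 0.06 = 0.005544
  laterite nickel: 0.362 × 0.83 × 0.67 = 0.20131
The unnormalized weights sum to 0.24954.
P(iron oxide copper-gold | evidence) = 0.005544 / 0.24954 ≈ 0.022.

0.022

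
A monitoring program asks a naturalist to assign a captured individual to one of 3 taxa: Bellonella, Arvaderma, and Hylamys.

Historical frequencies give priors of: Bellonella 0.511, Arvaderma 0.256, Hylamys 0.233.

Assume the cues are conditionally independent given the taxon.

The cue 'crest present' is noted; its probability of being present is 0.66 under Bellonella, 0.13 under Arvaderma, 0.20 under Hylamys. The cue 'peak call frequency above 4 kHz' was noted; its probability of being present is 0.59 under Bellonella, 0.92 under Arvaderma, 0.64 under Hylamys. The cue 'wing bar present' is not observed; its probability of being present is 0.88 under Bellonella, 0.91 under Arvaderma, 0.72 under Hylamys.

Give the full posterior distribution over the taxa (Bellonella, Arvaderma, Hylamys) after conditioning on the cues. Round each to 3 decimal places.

0.683, 0.079, 0.239

For each hypothesis, the unnormalized posterior weight is prior × product of the cue likelihoods (using 1 − P(present | H) for each absent cue):
  Bellonella: 0.511 × 0.66 × 0.59 × (1 − 0.88) = 0.023878
  Arvaderma: 0.256 × 0.13 × 0.92 × (1 − 0.91) = 0.0027556
  Hylamys: 0.233 × 0.20 × 0.64 × (1 − 0.72) = 0.0083507
Marginal likelihood of the evidence = 0.034984.
P(Bellonella | evidence) = 0.023878 / 0.034984 ≈ 0.683
P(Arvaderma | evidence) = 0.0027556 / 0.034984 ≈ 0.079
P(Hylamys | evidence) = 0.0083507 / 0.034984 ≈ 0.239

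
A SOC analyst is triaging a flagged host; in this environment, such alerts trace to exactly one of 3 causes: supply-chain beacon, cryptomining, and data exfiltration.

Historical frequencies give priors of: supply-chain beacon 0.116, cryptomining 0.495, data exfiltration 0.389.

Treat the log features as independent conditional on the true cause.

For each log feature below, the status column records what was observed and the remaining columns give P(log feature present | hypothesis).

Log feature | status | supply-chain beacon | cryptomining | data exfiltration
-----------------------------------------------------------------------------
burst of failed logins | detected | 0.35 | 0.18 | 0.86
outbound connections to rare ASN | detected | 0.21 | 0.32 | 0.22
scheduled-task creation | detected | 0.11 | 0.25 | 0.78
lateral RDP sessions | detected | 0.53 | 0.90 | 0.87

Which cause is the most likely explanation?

For each hypothesis, the unnormalized posterior weight is prior × product of the log feature likelihoods:
  supply-chain beacon: 0.116 × 0.35 × 0.21 × 0.11 × 0.53 = 0.00049707
  cryptomining: 0.495 × 0.18 × 0.32 × 0.25 × 0.90 = 0.0064152
  data exfiltration: 0.389 × 0.86 × 0.22 × 0.78 × 0.87 = 0.049944
Marginal likelihood of the evidence = 0.056856.
P(supply-chain beacon | evidence) ≈ 0.00049707 / 0.056856 ≈ 0.009
P(cryptomining | evidence) ≈ 0.0064152 / 0.056856 ≈ 0.113
P(data exfiltration | evidence) ≈ 0.049944 / 0.056856 ≈ 0.878
The largest is 0.878, so data exfiltration is most probable.

data exfiltration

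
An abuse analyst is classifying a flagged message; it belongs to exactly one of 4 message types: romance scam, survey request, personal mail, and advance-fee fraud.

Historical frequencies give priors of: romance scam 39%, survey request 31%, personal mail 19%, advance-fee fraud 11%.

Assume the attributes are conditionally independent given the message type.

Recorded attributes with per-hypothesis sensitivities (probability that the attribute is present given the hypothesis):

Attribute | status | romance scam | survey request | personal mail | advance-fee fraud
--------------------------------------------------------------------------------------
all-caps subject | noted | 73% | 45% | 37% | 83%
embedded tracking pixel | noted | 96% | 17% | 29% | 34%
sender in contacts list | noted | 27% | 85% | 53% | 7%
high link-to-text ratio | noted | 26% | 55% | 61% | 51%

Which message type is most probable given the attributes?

Multiply each prior by the joint likelihood of the attribute pattern:
  romance scam: 0.39 × 0.73 × 0.96 × 0.27 × 0.26 = 0.019187
  survey request: 0.31 × 0.45 × 0.17 × 0.85 × 0.55 = 0.011087
  personal mail: 0.19 × 0.37 × 0.29 × 0.53 × 0.61 = 0.0065911
  advance-fee fraud: 0.11 × 0.83 × 0.34 × 0.07 × 0.51 = 0.0011082
Normalizing constant Z = 0.019187 + 0.011087 + 0.0065911 + 0.0011082 = 0.037973.
P(romance scam | evidence) ≈ 0.019187 / 0.037973 ≈ 0.505
P(survey request | evidence) ≈ 0.011087 / 0.037973 ≈ 0.292
P(personal mail | evidence) ≈ 0.0065911 / 0.037973 ≈ 0.174
P(advance-fee fraud | evidence) ≈ 0.0011082 / 0.037973 ≈ 0.029
The largest is 0.505, so romance scam is most probable.

romance scam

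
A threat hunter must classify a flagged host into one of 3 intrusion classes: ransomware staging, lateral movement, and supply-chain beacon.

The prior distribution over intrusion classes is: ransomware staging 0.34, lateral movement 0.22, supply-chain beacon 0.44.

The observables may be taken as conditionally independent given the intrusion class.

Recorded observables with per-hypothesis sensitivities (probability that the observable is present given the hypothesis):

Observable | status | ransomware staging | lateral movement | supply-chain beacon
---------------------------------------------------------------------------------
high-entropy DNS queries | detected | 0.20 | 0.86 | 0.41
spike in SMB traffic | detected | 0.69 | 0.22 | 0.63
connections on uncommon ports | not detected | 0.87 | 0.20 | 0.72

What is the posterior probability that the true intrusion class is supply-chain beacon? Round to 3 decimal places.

Multiply each prior by the joint likelihood of the observable pattern (using 1 − P(present | H) for each absent observable):
  ransomware staging: 0.34 × 0.20 × 0.69 × (1 − 0.87) = 0.0060996
  lateral movement: 0.22 × 0.86 × 0.22 × (1 − 0.20) = 0.033299
  supply-chain beacon: 0.44 × 0.41 × 0.63 × (1 − 0.72) = 0.031823
Marginal likelihood of the evidence = 0.071221.
P(supply-chain beacon | evidence) = 0.031823 / 0.071221 ≈ 0.447.

0.447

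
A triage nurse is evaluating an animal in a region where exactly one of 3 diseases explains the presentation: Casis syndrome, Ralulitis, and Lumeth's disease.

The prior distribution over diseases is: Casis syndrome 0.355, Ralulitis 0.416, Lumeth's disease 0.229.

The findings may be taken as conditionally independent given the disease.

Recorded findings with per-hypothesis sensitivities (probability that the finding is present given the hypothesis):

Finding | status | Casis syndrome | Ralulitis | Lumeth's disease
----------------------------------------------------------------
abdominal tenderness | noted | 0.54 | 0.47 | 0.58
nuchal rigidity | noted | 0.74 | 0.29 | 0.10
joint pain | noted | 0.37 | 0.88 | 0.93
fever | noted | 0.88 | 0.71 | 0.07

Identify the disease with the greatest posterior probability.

Multiply each prior by the joint likelihood of the evidence pattern:
  Casis syndrome: 0.355 × 0.54 × 0.74 × 0.37 × 0.88 = 0.046189
  Ralulitis: 0.416 × 0.47 × 0.29 × 0.88 × 0.71 = 0.035427
  Lumeth's disease: 0.229 × 0.58 × 0.10 × 0.93 × 0.07 = 0.00086466
Marginal likelihood of the evidence = 0.08248.
P(Casis syndrome | evidence) ≈ 0.046189 / 0.08248 ≈ 0.560
P(Ralulitis | evidence) ≈ 0.035427 / 0.08248 ≈ 0.430
P(Lumeth's disease | evidence) ≈ 0.00086466 / 0.08248 ≈ 0.010
The largest is 0.560, so Casis syndrome is most probable.

Casis syndrome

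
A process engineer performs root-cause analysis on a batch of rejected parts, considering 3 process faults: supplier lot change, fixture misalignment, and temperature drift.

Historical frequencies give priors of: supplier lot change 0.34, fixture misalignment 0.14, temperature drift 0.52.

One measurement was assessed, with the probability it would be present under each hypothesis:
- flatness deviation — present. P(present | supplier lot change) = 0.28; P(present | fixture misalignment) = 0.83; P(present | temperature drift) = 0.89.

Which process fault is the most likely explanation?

temperature drift

For each hypothesis, the unnormalized posterior weight is prior × likelihood:
  supplier lot change: 0.34 × 0.28 = 0.0952
  fixture misalignment: 0.14 × 0.83 = 0.1162
  temperature drift: 0.52 × 0.89 = 0.4628
Normalizing constant Z = 0.0952 + 0.1162 + 0.4628 = 0.6742.
P(supplier lot change | evidence) ≈ 0.0952 / 0.6742 ≈ 0.141
P(fixture misalignment | evidence) ≈ 0.1162 / 0.6742 ≈ 0.172
P(temperature drift | evidence) ≈ 0.4628 / 0.6742 ≈ 0.686
The largest is 0.686, so temperature drift is most probable.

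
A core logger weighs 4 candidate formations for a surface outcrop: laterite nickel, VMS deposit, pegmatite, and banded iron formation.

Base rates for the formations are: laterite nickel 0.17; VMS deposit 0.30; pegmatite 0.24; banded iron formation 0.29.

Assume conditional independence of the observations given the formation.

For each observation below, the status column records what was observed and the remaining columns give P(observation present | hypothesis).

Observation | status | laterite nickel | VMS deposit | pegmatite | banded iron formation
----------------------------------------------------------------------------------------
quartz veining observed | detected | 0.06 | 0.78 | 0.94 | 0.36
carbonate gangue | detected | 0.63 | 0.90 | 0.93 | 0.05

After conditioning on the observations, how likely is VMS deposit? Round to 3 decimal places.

0.487

For each hypothesis, the unnormalized posterior weight is prior × product of the observation likelihoods:
  laterite nickel: 0.17 × 0.06 × 0.63 = 0.006426
  VMS deposit: 0.30 × 0.78 × 0.90 = 0.2106
  pegmatite: 0.24 × 0.94 × 0.93 = 0.20981
  banded iron formation: 0.29 × 0.36 × 0.05 = 0.00522
Normalizing constant Z = 0.006426 + 0.2106 + 0.20981 + 0.00522 = 0.43205.
P(VMS deposit | evidence) = 0.2106 / 0.43205 ≈ 0.487.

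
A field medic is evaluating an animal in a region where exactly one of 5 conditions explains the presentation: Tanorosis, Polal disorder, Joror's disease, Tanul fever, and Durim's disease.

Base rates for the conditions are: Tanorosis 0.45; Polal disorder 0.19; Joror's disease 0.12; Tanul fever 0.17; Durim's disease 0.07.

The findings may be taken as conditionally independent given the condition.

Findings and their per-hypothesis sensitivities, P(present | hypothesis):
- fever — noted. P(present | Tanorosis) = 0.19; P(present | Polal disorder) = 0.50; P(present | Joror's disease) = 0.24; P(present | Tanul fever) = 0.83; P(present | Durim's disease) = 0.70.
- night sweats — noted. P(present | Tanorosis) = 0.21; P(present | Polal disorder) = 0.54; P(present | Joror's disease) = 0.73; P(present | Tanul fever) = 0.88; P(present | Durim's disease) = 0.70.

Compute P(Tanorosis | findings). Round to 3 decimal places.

By Bayes' rule with conditional independence, the unnormalized weight for each hypothesis is prior × ∏ likelihoods:
  Tanorosis: 0.45 × 0.19 × 0.21 = 0.017955
  Polal disorder: 0.19 × 0.50 × 0.54 = 0.0513
  Joror's disease: 0.12 × 0.24 × 0.73 = 0.021024
  Tanul fever: 0.17 × 0.83 × 0.88 = 0.12417
  Durim's disease: 0.07 × 0.70 × 0.70 = 0.0343
The unnormalized weights sum to 0.24875.
P(Tanorosis | evidence) = 0.017955 / 0.24875 ≈ 0.072.

0.072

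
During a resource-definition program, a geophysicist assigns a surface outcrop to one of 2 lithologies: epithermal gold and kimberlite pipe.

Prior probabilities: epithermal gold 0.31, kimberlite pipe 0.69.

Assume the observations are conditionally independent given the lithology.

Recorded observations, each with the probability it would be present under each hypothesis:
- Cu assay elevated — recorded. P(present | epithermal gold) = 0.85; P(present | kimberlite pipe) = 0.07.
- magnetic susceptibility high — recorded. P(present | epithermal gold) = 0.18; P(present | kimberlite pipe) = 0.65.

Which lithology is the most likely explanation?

epithermal gold

By Bayes' rule with conditional independence, the unnormalized weight for each hypothesis is prior × ∏ likelihoods:
  epithermal gold: 0.31 × 0.85 × 0.18 = 0.04743
  kimberlite pipe: 0.69 × 0.07 × 0.65 = 0.031395
The unnormalized weights sum to 0.078825.
P(epithermal gold | evidence) ≈ 0.04743 / 0.078825 ≈ 0.602
P(kimberlite pipe | evidence) ≈ 0.031395 / 0.078825 ≈ 0.398
The largest is 0.602, so epithermal gold is most probable.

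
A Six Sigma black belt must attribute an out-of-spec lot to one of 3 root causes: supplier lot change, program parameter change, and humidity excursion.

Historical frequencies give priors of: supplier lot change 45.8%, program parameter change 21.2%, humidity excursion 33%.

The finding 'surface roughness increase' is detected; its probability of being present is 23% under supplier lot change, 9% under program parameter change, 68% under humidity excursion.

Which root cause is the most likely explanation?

Multiply each prior by the likelihood of the finding:
  supplier lot change: 0.458 × 0.23 = 0.10534
  program parameter change: 0.212 × 0.09 = 0.01908
  humidity excursion: 0.330 × 0.68 = 0.2244
Normalizing constant Z = 0.10534 + 0.01908 + 0.2244 = 0.34882.
P(supplier lot change | evidence) ≈ 0.10534 / 0.34882 ≈ 0.302
P(program parameter change | evidence) ≈ 0.01908 / 0.34882 ≈ 0.055
P(humidity excursion | evidence) ≈ 0.2244 / 0.34882 ≈ 0.643
The largest is 0.643, so humidity excursion is most probable.

humidity excursion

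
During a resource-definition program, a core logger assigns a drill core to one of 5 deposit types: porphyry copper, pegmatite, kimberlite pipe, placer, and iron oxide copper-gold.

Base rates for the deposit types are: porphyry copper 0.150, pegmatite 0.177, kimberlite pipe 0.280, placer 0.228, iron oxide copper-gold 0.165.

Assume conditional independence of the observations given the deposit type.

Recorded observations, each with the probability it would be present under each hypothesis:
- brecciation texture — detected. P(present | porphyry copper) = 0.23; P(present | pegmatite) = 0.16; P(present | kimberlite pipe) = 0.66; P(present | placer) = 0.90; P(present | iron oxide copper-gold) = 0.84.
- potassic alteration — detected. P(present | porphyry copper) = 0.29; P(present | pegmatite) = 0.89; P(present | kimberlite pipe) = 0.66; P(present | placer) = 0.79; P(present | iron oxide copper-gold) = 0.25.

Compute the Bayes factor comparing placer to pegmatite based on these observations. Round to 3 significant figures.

Take the product of per-observation likelihoods under each hypothesis, then divide.
  placer: 0.90 × 0.79 = 0.711
  pegmatite: 0.16 × 0.89 = 0.1424
Bayes factor = 0.711 / 0.1424 ≈ 4.99

4.99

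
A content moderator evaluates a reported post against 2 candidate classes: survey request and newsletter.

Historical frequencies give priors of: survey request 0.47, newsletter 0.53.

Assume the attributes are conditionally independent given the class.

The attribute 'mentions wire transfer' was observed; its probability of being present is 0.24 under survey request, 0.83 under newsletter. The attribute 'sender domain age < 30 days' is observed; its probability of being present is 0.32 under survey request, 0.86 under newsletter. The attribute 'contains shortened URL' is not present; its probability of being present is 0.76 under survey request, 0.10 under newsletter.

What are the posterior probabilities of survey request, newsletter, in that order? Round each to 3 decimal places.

0.025, 0.975

By Bayes' rule with conditional independence, the unnormalized weight for each hypothesis is prior × ∏ likelihoods (using 1 − P(present | H) for each absent attribute):
  survey request: 0.47 × 0.24 × 0.32 × (1 − 0.76) = 0.008663
  newsletter: 0.53 × 0.83 × 0.86 × (1 − 0.10) = 0.34048
Marginal likelihood of the evidence = 0.34915.
P(survey request | evidence) = 0.008663 / 0.34915 ≈ 0.025
P(newsletter | evidence) = 0.34048 / 0.34915 ≈ 0.975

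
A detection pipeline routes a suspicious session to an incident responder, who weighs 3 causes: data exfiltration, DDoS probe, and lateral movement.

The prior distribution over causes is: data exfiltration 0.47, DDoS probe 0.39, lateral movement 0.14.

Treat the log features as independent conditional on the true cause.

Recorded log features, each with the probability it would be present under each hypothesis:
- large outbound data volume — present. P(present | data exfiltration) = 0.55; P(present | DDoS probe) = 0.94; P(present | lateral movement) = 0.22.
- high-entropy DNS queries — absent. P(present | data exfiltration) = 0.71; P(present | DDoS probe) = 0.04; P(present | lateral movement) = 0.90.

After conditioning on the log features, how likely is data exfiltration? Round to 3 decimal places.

0.174

For each hypothesis, the unnormalized posterior weight is prior × product of the log feature likelihoods (using 1 − P(present | H) for each absent log feature):
  data exfiltration: 0.47 × 0.55 × (1 − 0.71) = 0.074965
  DDoS probe: 0.39 × 0.94 × (1 − 0.04) = 0.35194
  lateral movement: 0.14 × 0.22 × (1 − 0.90) = 0.00308
Marginal likelihood of the evidence = 0.42998.
P(data exfiltration | evidence) = 0.074965 / 0.42998 ≈ 0.174.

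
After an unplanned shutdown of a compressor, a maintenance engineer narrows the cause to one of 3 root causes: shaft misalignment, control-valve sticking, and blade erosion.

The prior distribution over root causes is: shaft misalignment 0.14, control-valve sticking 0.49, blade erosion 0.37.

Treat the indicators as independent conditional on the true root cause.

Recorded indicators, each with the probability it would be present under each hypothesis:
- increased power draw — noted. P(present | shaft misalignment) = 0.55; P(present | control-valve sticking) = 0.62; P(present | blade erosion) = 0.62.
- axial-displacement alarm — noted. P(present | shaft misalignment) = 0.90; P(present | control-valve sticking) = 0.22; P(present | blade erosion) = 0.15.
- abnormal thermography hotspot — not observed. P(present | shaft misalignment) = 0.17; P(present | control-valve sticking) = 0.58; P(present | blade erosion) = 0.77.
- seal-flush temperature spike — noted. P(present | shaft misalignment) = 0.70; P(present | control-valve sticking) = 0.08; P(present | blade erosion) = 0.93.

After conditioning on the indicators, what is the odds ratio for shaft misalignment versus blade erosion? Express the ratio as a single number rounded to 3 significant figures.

Posterior odds equal prior odds times the likelihood ratio; only the two competing hypotheses matter (using 1 − P(present | H) for each absent indicator).
  shaft misalignment: 0.14 × 0.55 × 0.90 × (1 − 0.17) × 0.70 = 0.040263
  blade erosion: 0.37 × 0.62 × 0.15 × (1 − 0.77) × 0.93 = 0.0073603
Posterior odds = 0.040263 / 0.0073603 ≈ 5.47.

5.47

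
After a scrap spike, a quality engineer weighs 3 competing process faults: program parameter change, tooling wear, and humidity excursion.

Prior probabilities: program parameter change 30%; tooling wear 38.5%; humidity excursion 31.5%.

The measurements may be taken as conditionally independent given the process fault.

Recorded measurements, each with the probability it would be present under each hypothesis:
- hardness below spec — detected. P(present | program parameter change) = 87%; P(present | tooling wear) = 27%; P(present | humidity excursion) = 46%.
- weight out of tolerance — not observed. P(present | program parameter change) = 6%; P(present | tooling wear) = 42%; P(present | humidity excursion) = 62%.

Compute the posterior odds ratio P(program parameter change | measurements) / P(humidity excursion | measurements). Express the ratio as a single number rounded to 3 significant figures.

The normalizing constant cancels in an odds ratio, so compute prior × likelihood for the two hypotheses only (using 1 − P(present | H) for each absent measurement):
  program parameter change: 0.300 × 0.87 × (1 − 0.06) = 0.24534
  humidity excursion: 0.315 × 0.46 × (1 − 0.62) = 0.055062
Odds(program parameter change : humidity excursion) = 0.24534 / 0.055062 ≈ 4.46.

4.46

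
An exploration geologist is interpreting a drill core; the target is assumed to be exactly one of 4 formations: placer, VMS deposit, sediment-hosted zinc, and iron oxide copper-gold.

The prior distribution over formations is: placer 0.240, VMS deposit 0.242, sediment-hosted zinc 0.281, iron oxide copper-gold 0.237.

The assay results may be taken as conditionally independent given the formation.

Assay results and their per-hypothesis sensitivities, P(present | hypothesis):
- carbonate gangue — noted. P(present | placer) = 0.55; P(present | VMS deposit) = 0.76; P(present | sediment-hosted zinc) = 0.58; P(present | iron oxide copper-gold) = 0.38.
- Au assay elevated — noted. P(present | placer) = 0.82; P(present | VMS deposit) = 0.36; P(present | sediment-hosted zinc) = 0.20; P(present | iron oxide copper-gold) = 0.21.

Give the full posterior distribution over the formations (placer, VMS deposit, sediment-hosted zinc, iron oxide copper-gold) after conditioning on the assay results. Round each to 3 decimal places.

0.479, 0.293, 0.144, 0.084

By Bayes' rule with conditional independence, the unnormalized weight for each hypothesis is prior × ∏ likelihoods:
  placer: 0.240 × 0.55 × 0.82 = 0.10824
  VMS deposit: 0.242 × 0.76 × 0.36 = 0.066211
  sediment-hosted zinc: 0.281 × 0.58 × 0.20 = 0.032596
  iron oxide copper-gold: 0.237 × 0.38 × 0.21 = 0.018913
Normalizing constant Z = 0.10824 + 0.066211 + 0.032596 + 0.018913 = 0.22596.
P(placer | evidence) = 0.10824 / 0.22596 ≈ 0.479
P(VMS deposit | evidence) = 0.066211 / 0.22596 ≈ 0.293
P(sediment-hosted zinc | evidence) = 0.032596 / 0.22596 ≈ 0.144
P(iron oxide copper-gold | evidence) = 0.018913 / 0.22596 ≈ 0.084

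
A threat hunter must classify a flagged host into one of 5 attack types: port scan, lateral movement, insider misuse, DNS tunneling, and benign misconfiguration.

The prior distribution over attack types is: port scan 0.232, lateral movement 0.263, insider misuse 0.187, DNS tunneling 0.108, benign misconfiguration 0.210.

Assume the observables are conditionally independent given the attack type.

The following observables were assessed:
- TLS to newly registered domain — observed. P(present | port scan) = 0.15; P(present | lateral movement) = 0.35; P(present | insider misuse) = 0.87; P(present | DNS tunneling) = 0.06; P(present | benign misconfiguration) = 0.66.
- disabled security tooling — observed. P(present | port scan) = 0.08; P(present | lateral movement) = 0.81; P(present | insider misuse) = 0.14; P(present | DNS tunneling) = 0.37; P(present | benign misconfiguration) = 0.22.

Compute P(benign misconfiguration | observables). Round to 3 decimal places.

0.229

By Bayes' rule with conditional independence, the unnormalized weight for each hypothesis is prior × ∏ likelihoods:
  port scan: 0.232 × 0.15 × 0.08 = 0.002784
  lateral movement: 0.263 × 0.35 × 0.81 = 0.074561
  insider misuse: 0.187 × 0.87 × 0.14 = 0.022777
  DNS tunneling: 0.108 × 0.06 × 0.37 = 0.0023976
  benign misconfiguration: 0.210 × 0.66 × 0.22 = 0.030492
Marginal likelihood of the evidence = 0.13301.
P(benign misconfiguration | evidence) = 0.030492 / 0.13301 ≈ 0.229.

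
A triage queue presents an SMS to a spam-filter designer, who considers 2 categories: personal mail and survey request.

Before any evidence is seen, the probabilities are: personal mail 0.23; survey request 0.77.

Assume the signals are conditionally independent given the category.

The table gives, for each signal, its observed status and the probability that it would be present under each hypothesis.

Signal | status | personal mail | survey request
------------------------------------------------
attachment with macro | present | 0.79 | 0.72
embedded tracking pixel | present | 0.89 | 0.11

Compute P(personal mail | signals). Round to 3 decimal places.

0.726

For each hypothesis, the unnormalized posterior weight is prior × product of the signal likelihoods:
  personal mail: 0.23 × 0.79 × 0.89 = 0.16171
  survey request: 0.77 × 0.72 × 0.11 = 0.060984
Marginal likelihood of the evidence = 0.2227.
P(personal mail | evidence) = 0.16171 / 0.2227 ≈ 0.726.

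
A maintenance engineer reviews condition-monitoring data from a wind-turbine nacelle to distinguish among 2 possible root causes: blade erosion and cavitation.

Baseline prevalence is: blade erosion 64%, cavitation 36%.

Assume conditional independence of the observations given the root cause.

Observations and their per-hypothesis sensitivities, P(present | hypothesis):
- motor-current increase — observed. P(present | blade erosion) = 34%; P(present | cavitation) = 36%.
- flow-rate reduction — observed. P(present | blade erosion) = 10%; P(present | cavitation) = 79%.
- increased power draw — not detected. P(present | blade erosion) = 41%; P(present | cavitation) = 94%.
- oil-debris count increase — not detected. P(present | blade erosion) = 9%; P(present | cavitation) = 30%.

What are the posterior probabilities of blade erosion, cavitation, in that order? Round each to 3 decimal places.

0.731, 0.269

Multiply each prior by the joint likelihood of the evidence pattern (using 1 − P(present | H) for each absent observation):
  blade erosion: 0.64 × 0.34 × 0.10 × (1 − 0.41) × (1 − 0.09) = 0.011683
  cavitation: 0.36 × 0.36 × 0.79 × (1 − 0.94) × (1 − 0.30) = 0.0043001
The unnormalized weights sum to 0.015983.
P(blade erosion | evidence) = 0.011683 / 0.015983 ≈ 0.731
P(cavitation | evidence) = 0.0043001 / 0.015983 ≈ 0.269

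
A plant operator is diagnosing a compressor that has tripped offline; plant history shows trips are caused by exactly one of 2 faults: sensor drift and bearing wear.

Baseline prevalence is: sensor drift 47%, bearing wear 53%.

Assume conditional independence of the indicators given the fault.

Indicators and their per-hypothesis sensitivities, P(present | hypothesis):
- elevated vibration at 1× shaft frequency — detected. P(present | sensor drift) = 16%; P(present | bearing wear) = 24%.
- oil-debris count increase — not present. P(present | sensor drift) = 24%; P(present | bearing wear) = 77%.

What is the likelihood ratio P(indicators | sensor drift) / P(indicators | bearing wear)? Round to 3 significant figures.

2.20

The Bayes factor is the ratio of the joint likelihoods of the indicator pattern under the two hypotheses (using 1 − P(present | H) for each absent indicator).
  sensor drift: 0.16 × (1 − 0.24) = 0.1216
  bearing wear: 0.24 × (1 − 0.77) = 0.0552
Bayes factor = 0.1216 / 0.0552 ≈ 2.20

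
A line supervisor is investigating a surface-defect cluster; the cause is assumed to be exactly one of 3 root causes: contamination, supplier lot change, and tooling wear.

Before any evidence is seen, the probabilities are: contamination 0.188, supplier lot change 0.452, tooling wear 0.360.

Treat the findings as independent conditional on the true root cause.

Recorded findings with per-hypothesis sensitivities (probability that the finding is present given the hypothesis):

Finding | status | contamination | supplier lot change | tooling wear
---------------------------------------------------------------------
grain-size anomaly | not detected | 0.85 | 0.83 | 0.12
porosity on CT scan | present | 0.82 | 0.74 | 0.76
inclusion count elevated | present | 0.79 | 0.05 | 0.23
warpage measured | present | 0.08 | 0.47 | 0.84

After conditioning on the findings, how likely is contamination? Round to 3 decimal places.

For each hypothesis, the unnormalized posterior weight is prior × product of the finding likelihoods (using 1 − P(present | H) for each absent finding):
  contamination: 0.188 × (1 − 0.85) × 0.82 × 0.79 × 0.08 = 0.0014614
  supplier lot change: 0.452 × (1 − 0.83) × 0.74 × 0.05 × 0.47 = 0.0013362
  tooling wear: 0.360 × (1 − 0.12) × 0.76 × 0.23 × 0.84 = 0.046516
Normalizing constant Z = 0.0014614 + 0.0013362 + 0.046516 = 0.049314.
P(contamination | evidence) = 0.0014614 / 0.049314 ≈ 0.030.

0.030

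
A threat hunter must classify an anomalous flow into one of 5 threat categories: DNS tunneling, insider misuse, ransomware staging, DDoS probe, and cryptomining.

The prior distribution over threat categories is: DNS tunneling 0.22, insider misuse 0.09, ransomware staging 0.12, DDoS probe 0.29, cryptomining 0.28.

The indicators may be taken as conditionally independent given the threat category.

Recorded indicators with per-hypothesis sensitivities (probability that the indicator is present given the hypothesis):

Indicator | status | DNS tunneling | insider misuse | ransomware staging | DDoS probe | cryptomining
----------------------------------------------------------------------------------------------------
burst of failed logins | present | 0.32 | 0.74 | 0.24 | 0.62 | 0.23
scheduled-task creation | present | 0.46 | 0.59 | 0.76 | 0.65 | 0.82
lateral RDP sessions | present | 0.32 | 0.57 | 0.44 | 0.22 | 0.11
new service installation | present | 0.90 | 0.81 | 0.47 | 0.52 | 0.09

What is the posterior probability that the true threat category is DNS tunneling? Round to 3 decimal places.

Multiply each prior by the joint likelihood of the indicator pattern:
  DNS tunneling: 0.22 × 0.32 × 0.46 × 0.32 × 0.90 = 0.0093266
  insider misuse: 0.09 × 0.74 × 0.59 × 0.57 × 0.81 = 0.018142
  ransomware staging: 0.12 × 0.24 × 0.76 × 0.44 × 0.47 = 0.0045264
  DDoS probe: 0.29 × 0.62 × 0.65 × 0.22 × 0.52 = 0.01337
  cryptomining: 0.28 × 0.23 × 0.82 × 0.11 × 0.09 = 0.0005228
Marginal likelihood of the evidence = 0.045888.
P(DNS tunneling | evidence) = 0.0093266 / 0.045888 ≈ 0.203.

0.203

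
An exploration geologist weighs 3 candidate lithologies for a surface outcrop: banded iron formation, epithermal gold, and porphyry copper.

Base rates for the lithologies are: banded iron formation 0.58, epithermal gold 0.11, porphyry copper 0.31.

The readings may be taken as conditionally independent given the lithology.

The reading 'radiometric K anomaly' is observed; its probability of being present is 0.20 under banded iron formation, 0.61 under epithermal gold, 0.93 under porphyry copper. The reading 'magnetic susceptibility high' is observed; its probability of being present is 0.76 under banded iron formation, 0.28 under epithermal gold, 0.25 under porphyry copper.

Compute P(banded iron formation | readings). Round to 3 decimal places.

0.492

By Bayes' rule with conditional independence, the unnormalized weight for each hypothesis is prior × ∏ likelihoods:
  banded iron formation: 0.58 × 0.20 × 0.76 = 0.08816
  epithermal gold: 0.11 × 0.61 × 0.28 = 0.018788
  porphyry copper: 0.31 × 0.93 × 0.25 = 0.072075
Marginal likelihood of the evidence = 0.17902.
P(banded iron formation | evidence) = 0.08816 / 0.17902 ≈ 0.492.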